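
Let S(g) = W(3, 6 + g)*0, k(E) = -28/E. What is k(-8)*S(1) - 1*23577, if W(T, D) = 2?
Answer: -23577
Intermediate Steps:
S(g) = 0 (S(g) = 2*0 = 0)
k(-8)*S(1) - 1*23577 = -28/(-8)*0 - 1*23577 = -28*(-⅛)*0 - 23577 = (7/2)*0 - 23577 = 0 - 23577 = -23577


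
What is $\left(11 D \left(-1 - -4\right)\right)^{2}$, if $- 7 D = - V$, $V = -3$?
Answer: $\frac{9801}{49} \approx 200.02$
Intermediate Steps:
$D = - \frac{3}{7}$ ($D = - \frac{\left(-1\right) \left(-3\right)}{7} = \left(- \frac{1}{7}\right) 3 = - \frac{3}{7} \approx -0.42857$)
$\left(11 D \left(-1 - -4\right)\right)^{2} = \left(11 \left(- \frac{3}{7}\right) \left(-1 - -4\right)\right)^{2} = \left(- \frac{33 \left(-1 + 4\right)}{7}\right)^{2} = \left(\left(- \frac{33}{7}\right) 3\right)^{2} = \left(- \frac{99}{7}\right)^{2} = \frac{9801}{49}$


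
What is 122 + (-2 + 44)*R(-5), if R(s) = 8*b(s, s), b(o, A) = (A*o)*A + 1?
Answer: -41542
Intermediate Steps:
b(o, A) = 1 + o*A**2 (b(o, A) = o*A**2 + 1 = 1 + o*A**2)
R(s) = 8 + 8*s**3 (R(s) = 8*(1 + s*s**2) = 8*(1 + s**3) = 8 + 8*s**3)
122 + (-2 + 44)*R(-5) = 122 + (-2 + 44)*(8 + 8*(-5)**3) = 122 + 42*(8 + 8*(-125)) = 122 + 42*(8 - 1000) = 122 + 42*(-992) = 122 - 41664 = -41542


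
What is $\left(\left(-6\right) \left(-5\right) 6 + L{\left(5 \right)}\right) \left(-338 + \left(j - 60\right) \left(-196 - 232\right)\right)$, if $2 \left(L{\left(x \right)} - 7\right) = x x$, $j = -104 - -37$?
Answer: $10776591$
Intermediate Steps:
$j = -67$ ($j = -104 + 37 = -67$)
$L{\left(x \right)} = 7 + \frac{x^{2}}{2}$ ($L{\left(x \right)} = 7 + \frac{x x}{2} = 7 + \frac{x^{2}}{2}$)
$\left(\left(-6\right) \left(-5\right) 6 + L{\left(5 \right)}\right) \left(-338 + \left(j - 60\right) \left(-196 - 232\right)\right) = \left(\left(-6\right) \left(-5\right) 6 + \left(7 + \frac{5^{2}}{2}\right)\right) \left(-338 + \left(-67 - 60\right) \left(-196 - 232\right)\right) = \left(30 \cdot 6 + \left(7 + \frac{1}{2} \cdot 25\right)\right) \left(-338 - -54356\right) = \left(180 + \left(7 + \frac{25}{2}\right)\right) \left(-338 + 54356\right) = \left(180 + \frac{39}{2}\right) 54018 = \frac{399}{2} \cdot 54018 = 10776591$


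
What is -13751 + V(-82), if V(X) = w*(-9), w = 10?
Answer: -13841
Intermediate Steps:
V(X) = -90 (V(X) = 10*(-9) = -90)
-13751 + V(-82) = -13751 - 90 = -13841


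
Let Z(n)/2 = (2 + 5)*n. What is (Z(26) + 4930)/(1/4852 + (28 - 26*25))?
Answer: -25686488/3017943 ≈ -8.5113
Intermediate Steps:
Z(n) = 14*n (Z(n) = 2*((2 + 5)*n) = 2*(7*n) = 14*n)
(Z(26) + 4930)/(1/4852 + (28 - 26*25)) = (14*26 + 4930)/(1/4852 + (28 - 26*25)) = (364 + 4930)/(1/4852 + (28 - 650)) = 5294/(1/4852 - 622) = 5294/(-3017943/4852) = 5294*(-4852/3017943) = -25686488/3017943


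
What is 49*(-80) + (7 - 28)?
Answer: -3941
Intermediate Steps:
49*(-80) + (7 - 28) = -3920 - 21 = -3941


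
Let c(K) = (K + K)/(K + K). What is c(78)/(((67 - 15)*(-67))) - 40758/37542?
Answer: -23673069/21799388 ≈ -1.0860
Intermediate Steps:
c(K) = 1 (c(K) = (2*K)/((2*K)) = (2*K)*(1/(2*K)) = 1)
c(78)/(((67 - 15)*(-67))) - 40758/37542 = 1/((67 - 15)*(-67)) - 40758/37542 = 1/(52*(-67)) - 40758*1/37542 = 1/(-3484) - 6793/6257 = 1*(-1/3484) - 6793/6257 = -1/3484 - 6793/6257 = -23673069/21799388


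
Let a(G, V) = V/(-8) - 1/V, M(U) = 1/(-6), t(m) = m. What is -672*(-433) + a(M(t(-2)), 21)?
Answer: 48883519/168 ≈ 2.9097e+5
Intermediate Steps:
M(U) = -1/6
a(G, V) = -1/V - V/8 (a(G, V) = V*(-1/8) - 1/V = -V/8 - 1/V = -1/V - V/8)
-672*(-433) + a(M(t(-2)), 21) = -672*(-433) + (-1/21 - 1/8*21) = 290976 + (-1*1/21 - 21/8) = 290976 + (-1/21 - 21/8) = 290976 - 449/168 = 48883519/168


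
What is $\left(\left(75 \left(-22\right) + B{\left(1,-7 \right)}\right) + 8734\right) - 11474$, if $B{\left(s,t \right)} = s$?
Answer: $-4389$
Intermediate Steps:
$\left(\left(75 \left(-22\right) + B{\left(1,-7 \right)}\right) + 8734\right) - 11474 = \left(\left(75 \left(-22\right) + 1\right) + 8734\right) - 11474 = \left(\left(-1650 + 1\right) + 8734\right) - 11474 = \left(-1649 + 8734\right) - 11474 = 7085 - 11474 = -4389$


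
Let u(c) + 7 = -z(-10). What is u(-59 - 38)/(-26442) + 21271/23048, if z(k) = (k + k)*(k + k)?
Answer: 285914159/304717608 ≈ 0.93829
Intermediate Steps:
z(k) = 4*k² (z(k) = (2*k)*(2*k) = 4*k²)
u(c) = -407 (u(c) = -7 - 4*(-10)² = -7 - 4*100 = -7 - 1*400 = -7 - 400 = -407)
u(-59 - 38)/(-26442) + 21271/23048 = -407/(-26442) + 21271/23048 = -407*(-1/26442) + 21271*(1/23048) = 407/26442 + 21271/23048 = 285914159/304717608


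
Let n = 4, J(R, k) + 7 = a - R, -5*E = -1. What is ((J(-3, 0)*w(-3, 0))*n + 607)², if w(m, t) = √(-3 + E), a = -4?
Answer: 1827909/5 - 38848*I*√70/5 ≈ 3.6558e+5 - 65005.0*I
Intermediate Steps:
E = ⅕ (E = -⅕*(-1) = ⅕ ≈ 0.20000)
J(R, k) = -11 - R (J(R, k) = -7 + (-4 - R) = -11 - R)
w(m, t) = I*√70/5 (w(m, t) = √(-3 + ⅕) = √(-14/5) = I*√70/5)
((J(-3, 0)*w(-3, 0))*n + 607)² = (((-11 - 1*(-3))*(I*√70/5))*4 + 607)² = (((-11 + 3)*(I*√70/5))*4 + 607)² = (-8*I*√70/5*4 + 607)² = (-32*I*√70/5 + 607)² = (607 - 32*I*√70/5)²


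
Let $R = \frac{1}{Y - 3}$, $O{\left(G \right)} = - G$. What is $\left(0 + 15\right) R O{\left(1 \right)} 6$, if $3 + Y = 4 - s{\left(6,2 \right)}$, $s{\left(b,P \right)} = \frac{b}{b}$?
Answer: $30$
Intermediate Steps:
$s{\left(b,P \right)} = 1$
$Y = 0$ ($Y = -3 + \left(4 - 1\right) = -3 + 3 = 0$)
$R = - \frac{1}{3}$ ($R = \frac{1}{0 - 3} = \frac{1}{-3} = - \frac{1}{3} \approx -0.33333$)
$\left(0 + 15\right) R O{\left(1 \right)} 6 = \left(0 + 15\right) - \frac{\left(-1\right) 1}{3} \cdot 6 = 15 \left(- \frac{1}{3}\right) \left(-1\right) 6 = 15 \cdot \frac{1}{3} \cdot 6 = 15 \cdot 2 = 30$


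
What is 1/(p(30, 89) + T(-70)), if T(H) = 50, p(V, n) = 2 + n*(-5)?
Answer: -1/393 ≈ -0.0025445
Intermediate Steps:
p(V, n) = 2 - 5*n
1/(p(30, 89) + T(-70)) = 1/((2 - 5*89) + 50) = 1/((2 - 445) + 50) = 1/(-443 + 50) = 1/(-393) = -1/393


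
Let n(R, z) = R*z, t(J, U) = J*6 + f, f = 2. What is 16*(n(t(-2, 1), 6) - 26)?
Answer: -1376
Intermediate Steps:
t(J, U) = 2 + 6*J (t(J, U) = J*6 + 2 = 6*J + 2 = 2 + 6*J)
16*(n(t(-2, 1), 6) - 26) = 16*((2 + 6*(-2))*6 - 26) = 16*((2 - 12)*6 - 26) = 16*(-10*6 - 26) = 16*(-60 - 26) = 16*(-86) = -1376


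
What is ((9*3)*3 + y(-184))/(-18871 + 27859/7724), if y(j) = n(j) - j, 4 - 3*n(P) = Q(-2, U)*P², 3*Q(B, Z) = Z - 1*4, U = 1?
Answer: -53535044/87439047 ≈ -0.61226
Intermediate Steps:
Q(B, Z) = -4/3 + Z/3 (Q(B, Z) = (Z - 1*4)/3 = (Z - 4)/3 = (-4 + Z)/3 = -4/3 + Z/3)
n(P) = 4/3 + P²/3 (n(P) = 4/3 - (-4/3 + (⅓)*1)*P²/3 = 4/3 - (-4/3 + ⅓)*P²/3 = 4/3 - (-1)*P²/3 = 4/3 + P²/3)
y(j) = 4/3 - j + j²/3 (y(j) = (4/3 + j²/3) - j = 4/3 - j + j²/3)
((9*3)*3 + y(-184))/(-18871 + 27859/7724) = ((9*3)*3 + (4/3 - 1*(-184) + (⅓)*(-184)²))/(-18871 + 27859/7724) = (27*3 + (4/3 + 184 + (⅓)*33856))/(-18871 + 27859*(1/7724)) = (81 + (4/3 + 184 + 33856/3))/(-18871 + 27859/7724) = (81 + 34412/3)/(-145731745/7724) = (34655/3)*(-7724/145731745) = -53535044/87439047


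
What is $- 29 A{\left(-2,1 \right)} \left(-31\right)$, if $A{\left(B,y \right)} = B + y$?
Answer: $-899$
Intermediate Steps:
$- 29 A{\left(-2,1 \right)} \left(-31\right) = - 29 \left(-2 + 1\right) \left(-31\right) = \left(-29\right) \left(-1\right) \left(-31\right) = 29 \left(-31\right) = -899$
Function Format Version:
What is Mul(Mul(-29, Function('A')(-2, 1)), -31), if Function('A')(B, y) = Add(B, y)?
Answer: -899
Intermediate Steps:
Mul(Mul(-29, Function('A')(-2, 1)), -31) = Mul(Mul(-29, Add(-2, 1)), -31) = Mul(Mul(-29, -1), -31) = Mul(29, -31) = -899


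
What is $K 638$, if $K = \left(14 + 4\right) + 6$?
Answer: $15312$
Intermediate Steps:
$K = 24$ ($K = 18 + 6 = 24$)
$K 638 = 24 \cdot 638 = 15312$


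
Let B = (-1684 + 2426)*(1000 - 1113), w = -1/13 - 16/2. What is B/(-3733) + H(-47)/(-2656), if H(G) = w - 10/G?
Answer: 136084567401/6057972128 ≈ 22.464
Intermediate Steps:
w = -105/13 (w = -1*1/13 - 16*1/2 = -1/13 - 8 = -105/13 ≈ -8.0769)
B = -83846 (B = 742*(-113) = -83846)
H(G) = -105/13 - 10/G
B/(-3733) + H(-47)/(-2656) = -83846/(-3733) + (-105/13 - 10/(-47))/(-2656) = -83846*(-1/3733) + (-105/13 - 10*(-1/47))*(-1/2656) = 83846/3733 + (-105/13 + 10/47)*(-1/2656) = 83846/3733 - 4805/611*(-1/2656) = 83846/3733 + 4805/1622816 = 136084567401/6057972128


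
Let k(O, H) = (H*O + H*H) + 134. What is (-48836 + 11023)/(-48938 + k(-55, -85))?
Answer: 37813/36904 ≈ 1.0246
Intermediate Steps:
k(O, H) = 134 + H**2 + H*O (k(O, H) = (H*O + H**2) + 134 = (H**2 + H*O) + 134 = 134 + H**2 + H*O)
(-48836 + 11023)/(-48938 + k(-55, -85)) = (-48836 + 11023)/(-48938 + (134 + (-85)**2 - 85*(-55))) = -37813/(-48938 + (134 + 7225 + 4675)) = -37813/(-48938 + 12034) = -37813/(-36904) = -37813*(-1/36904) = 37813/36904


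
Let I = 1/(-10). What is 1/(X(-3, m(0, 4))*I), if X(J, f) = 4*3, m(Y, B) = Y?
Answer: -⅚ ≈ -0.83333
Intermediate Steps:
X(J, f) = 12
I = -⅒ ≈ -0.10000
1/(X(-3, m(0, 4))*I) = 1/(12*(-⅒)) = 1/(-6/5) = -⅚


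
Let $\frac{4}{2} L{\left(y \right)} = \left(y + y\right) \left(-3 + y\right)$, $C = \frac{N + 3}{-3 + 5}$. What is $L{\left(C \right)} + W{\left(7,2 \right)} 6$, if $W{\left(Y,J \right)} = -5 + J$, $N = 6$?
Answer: $- \frac{45}{4} \approx -11.25$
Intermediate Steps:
$C = \frac{9}{2}$ ($C = \frac{6 + 3}{-3 + 5} = \frac{9}{2} \approx 4.5$)
$L{\left(y \right)} = y \left(-3 + y\right)$ ($L{\left(y \right)} = \frac{\left(y + y\right) \left(-3 + y\right)}{2} = \frac{2 y \left(-3 + y\right)}{2} = y \left(-3 + y\right)$)
$L{\left(C \right)} + W{\left(7,2 \right)} 6 = \frac{9 \left(-3 + \frac{9}{2}\right)}{2} + \left(-5 + 2\right) 6 = \frac{9}{2} \cdot \frac{3}{2} - 18 = \frac{27}{4} - 18 = - \frac{45}{4}$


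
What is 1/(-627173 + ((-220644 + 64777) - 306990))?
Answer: -1/1090030 ≈ -9.1741e-7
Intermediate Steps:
1/(-627173 + ((-220644 + 64777) - 306990)) = 1/(-627173 + (-155867 - 306990)) = 1/(-627173 - 462857) = 1/(-1090030) = -1/1090030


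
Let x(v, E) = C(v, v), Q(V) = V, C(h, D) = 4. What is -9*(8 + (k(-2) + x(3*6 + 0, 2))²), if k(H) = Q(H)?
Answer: -108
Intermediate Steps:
x(v, E) = 4
k(H) = H
-9*(8 + (k(-2) + x(3*6 + 0, 2))²) = -9*(8 + (-2 + 4)²) = -9*(8 + 2²) = -9*(8 + 4) = -9*12 = -108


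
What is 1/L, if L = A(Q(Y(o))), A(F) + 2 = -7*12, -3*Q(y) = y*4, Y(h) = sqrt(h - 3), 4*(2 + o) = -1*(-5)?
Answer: -1/86 ≈ -0.011628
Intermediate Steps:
o = -3/4 (o = -2 + (-1*(-5))/4 = -2 + (1/4)*5 = -2 + 5/4 = -3/4 ≈ -0.75000)
Y(h) = sqrt(-3 + h)
Q(y) = -4*y/3 (Q(y) = -y*4/3 = -4*y/3)
A(F) = -86 (A(F) = -2 - 7*12 = -2 - 84 = -86)
L = -86
1/L = 1/(-86) = -1/86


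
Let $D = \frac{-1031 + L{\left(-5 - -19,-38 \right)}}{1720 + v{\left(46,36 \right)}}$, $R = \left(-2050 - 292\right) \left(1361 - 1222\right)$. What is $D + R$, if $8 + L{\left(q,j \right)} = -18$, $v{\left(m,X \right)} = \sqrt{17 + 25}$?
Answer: $- \frac{481529882322}{1479179} + \frac{1057 \sqrt{42}}{2958358} \approx -3.2554 \cdot 10^{5}$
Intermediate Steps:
$v{\left(m,X \right)} = \sqrt{42}$
$L{\left(q,j \right)} = -26$ ($L{\left(q,j \right)} = -8 - 18 = -26$)
$R = -325538$ ($R = \left(-2342\right) 139 = -325538$)
$D = - \frac{1057}{1720 + \sqrt{42}}$ ($D = \frac{-1031 - 26}{1720 + \sqrt{42}} = - \frac{1057}{1720 + \sqrt{42}} \approx -0.61223$)
$D + R = \left(- \frac{909020}{1479179} + \frac{1057 \sqrt{42}}{2958358}\right) - 325538 = - \frac{481529882322}{1479179} + \frac{1057 \sqrt{42}}{2958358}$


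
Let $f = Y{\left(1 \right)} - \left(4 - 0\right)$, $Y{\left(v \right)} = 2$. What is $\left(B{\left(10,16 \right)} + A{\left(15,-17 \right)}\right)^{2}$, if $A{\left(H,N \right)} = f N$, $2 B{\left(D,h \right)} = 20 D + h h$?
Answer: $68644$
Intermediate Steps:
$B{\left(D,h \right)} = \frac{h^{2}}{2} + 10 D$ ($B{\left(D,h \right)} = \frac{20 D + h h}{2} = \frac{20 D + h^{2}}{2} = \frac{h^{2} + 20 D}{2} = \frac{h^{2}}{2} + 10 D$)
$f = -2$ ($f = 2 - \left(4 - 0\right) = 2 - \left(4 + 0\right) = 2 - 4 = -2$)
$A{\left(H,N \right)} = - 2 N$
$\left(B{\left(10,16 \right)} + A{\left(15,-17 \right)}\right)^{2} = \left(\left(\frac{16^{2}}{2} + 10 \cdot 10\right) - -34\right)^{2} = \left(\left(\frac{1}{2} \cdot 256 + 100\right) + 34\right)^{2} = \left(\left(128 + 100\right) + 34\right)^{2} = \left(228 + 34\right)^{2} = 262^{2} = 68644$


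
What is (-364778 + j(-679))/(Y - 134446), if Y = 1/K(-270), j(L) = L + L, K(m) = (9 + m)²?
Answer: 24941550456/9158595965 ≈ 2.7233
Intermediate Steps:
j(L) = 2*L
Y = 1/68121 (Y = 1/((9 - 270)²) = 1/((-261)²) = 1/68121 ≈ 1.4680e-5)
(-364778 + j(-679))/(Y - 134446) = (-364778 + 2*(-679))/(1/68121 - 134446) = (-364778 - 1358)/(-9158595965/68121) = -366136*(-68121/9158595965) = 24941550456/9158595965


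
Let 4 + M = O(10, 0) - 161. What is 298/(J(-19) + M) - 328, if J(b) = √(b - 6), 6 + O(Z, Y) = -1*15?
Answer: -11411116/34621 - 1490*I/34621 ≈ -329.6 - 0.043037*I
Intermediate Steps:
O(Z, Y) = -21 (O(Z, Y) = -6 - 1*15 = -6 - 15 = -21)
J(b) = √(-6 + b)
M = -186 (M = -4 + (-21 - 161) = -4 - 182 = -186)
298/(J(-19) + M) - 328 = 298/(√(-6 - 19) - 186) - 328 = 298/(√(-25) - 186) - 328 = 298/(5*I - 186) - 328 = 298/(-186 + 5*I) - 328 = 298*((-186 - 5*I)/34621) - 328 = 298*(-186 - 5*I)/34621 - 328 = -328 + 298*(-186 - 5*I)/34621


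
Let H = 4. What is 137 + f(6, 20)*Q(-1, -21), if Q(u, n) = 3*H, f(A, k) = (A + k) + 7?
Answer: 533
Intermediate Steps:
f(A, k) = 7 + A + k
Q(u, n) = 12 (Q(u, n) = 3*4 = 12)
137 + f(6, 20)*Q(-1, -21) = 137 + (7 + 6 + 20)*12 = 137 + 33*12 = 137 + 396 = 533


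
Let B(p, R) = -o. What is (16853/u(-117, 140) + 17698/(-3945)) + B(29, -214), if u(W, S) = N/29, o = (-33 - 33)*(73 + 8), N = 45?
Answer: 191754647/11835 ≈ 16202.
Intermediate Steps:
o = -5346 (o = -66*81 = -5346)
B(p, R) = 5346 (B(p, R) = -1*(-5346) = 5346)
u(W, S) = 45/29
(16853/u(-117, 140) + 17698/(-3945)) + B(29, -214) = (16853/(45/29) + 17698/(-3945)) + 5346 = (16853*(29/45) + 17698*(-1/3945)) + 5346 = (488737/45 - 17698/3945) + 5346 = 128484737/11835 + 5346 = 191754647/11835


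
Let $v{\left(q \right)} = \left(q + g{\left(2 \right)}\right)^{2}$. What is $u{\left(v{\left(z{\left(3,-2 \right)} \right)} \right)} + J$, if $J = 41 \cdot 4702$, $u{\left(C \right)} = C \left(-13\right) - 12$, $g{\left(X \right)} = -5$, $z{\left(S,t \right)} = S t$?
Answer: $191197$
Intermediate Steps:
$v{\left(q \right)} = \left(-5 + q\right)^{2}$ ($v{\left(q \right)} = \left(q - 5\right)^{2} = \left(-5 + q\right)^{2}$)
$u{\left(C \right)} = -12 - 13 C$ ($u{\left(C \right)} = - 13 C - 12 = -12 - 13 C$)
$J = 192782$
$u{\left(v{\left(z{\left(3,-2 \right)} \right)} \right)} + J = \left(-12 - 13 \left(-5 + 3 \left(-2\right)\right)^{2}\right) + 192782 = \left(-12 - 13 \left(-5 - 6\right)^{2}\right) + 192782 = \left(-12 - 13 \left(-11\right)^{2}\right) + 192782 = \left(-12 - 1573\right) + 192782 = -1585 + 192782 = 191197$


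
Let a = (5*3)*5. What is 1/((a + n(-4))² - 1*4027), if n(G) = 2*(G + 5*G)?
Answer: -1/3298 ≈ -0.00030321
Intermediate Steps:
n(G) = 12*G (n(G) = 2*(6*G) = 12*G)
a = 75 (a = 15*5 = 75)
1/((a + n(-4))² - 1*4027) = 1/((75 + 12*(-4))² - 1*4027) = 1/((75 - 48)² - 4027) = 1/(27² - 4027) = 1/(729 - 4027) = 1/(-3298) = -1/3298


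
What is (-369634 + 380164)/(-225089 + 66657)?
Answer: -5265/79216 ≈ -0.066464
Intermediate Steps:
(-369634 + 380164)/(-225089 + 66657) = 10530/(-158432) = 10530*(-1/158432) = -5265/79216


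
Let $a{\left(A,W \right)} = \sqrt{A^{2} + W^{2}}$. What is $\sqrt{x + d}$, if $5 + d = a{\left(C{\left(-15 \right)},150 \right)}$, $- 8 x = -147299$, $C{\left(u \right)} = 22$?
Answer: $\frac{\sqrt{294518 + 416 \sqrt{34}}}{4} \approx 136.23$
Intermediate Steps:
$x = \frac{147299}{8}$ ($x = \left(- \frac{1}{8}\right) \left(-147299\right) = \frac{147299}{8} \approx 18412.0$)
$d = -5 + 26 \sqrt{34}$ ($d = -5 + \sqrt{22^{2} + 150^{2}} = -5 + \sqrt{484 + 22500} = -5 + \sqrt{22984} = -5 + 26 \sqrt{34} \approx 146.6$)
$\sqrt{x + d} = \sqrt{\frac{147299}{8} - \left(5 - 26 \sqrt{34}\right)} = \sqrt{\frac{147259}{8} + 26 \sqrt{34}}$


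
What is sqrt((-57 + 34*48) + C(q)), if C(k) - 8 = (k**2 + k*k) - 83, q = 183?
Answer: sqrt(68478) ≈ 261.68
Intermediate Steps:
C(k) = -75 + 2*k**2 (C(k) = 8 + ((k**2 + k*k) - 83) = 8 + ((k**2 + k**2) - 83) = 8 + (2*k**2 - 83) = 8 + (-83 + 2*k**2) = -75 + 2*k**2)
sqrt((-57 + 34*48) + C(q)) = sqrt((-57 + 34*48) + (-75 + 2*183**2)) = sqrt((-57 + 1632) + (-75 + 2*33489)) = sqrt(1575 + (-75 + 66978)) = sqrt(1575 + 66903) = sqrt(68478)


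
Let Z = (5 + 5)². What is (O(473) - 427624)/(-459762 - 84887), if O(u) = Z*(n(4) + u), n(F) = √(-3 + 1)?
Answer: 54332/77807 - 100*I*√2/544649 ≈ 0.69829 - 0.00025966*I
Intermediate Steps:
n(F) = I*√2 (n(F) = √(-2) = I*√2)
Z = 100 (Z = 10² = 100)
O(u) = 100*u + 100*I*√2 (O(u) = 100*(I*√2 + u) = 100*(u + I*√2) = 100*u + 100*I*√2)
(O(473) - 427624)/(-459762 - 84887) = ((100*473 + 100*I*√2) - 427624)/(-459762 - 84887) = ((47300 + 100*I*√2) - 427624)/(-544649) = (-380324 + 100*I*√2)*(-1/544649) = 54332/77807 - 100*I*√2/544649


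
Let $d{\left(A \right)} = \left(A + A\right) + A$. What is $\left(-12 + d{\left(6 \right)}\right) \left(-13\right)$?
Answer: $-78$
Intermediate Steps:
$d{\left(A \right)} = 3 A$ ($d{\left(A \right)} = 2 A + A = 3 A$)
$\left(-12 + d{\left(6 \right)}\right) \left(-13\right) = \left(-12 + 3 \cdot 6\right) \left(-13\right) = \left(-12 + 18\right) \left(-13\right) = 6 \left(-13\right) = -78$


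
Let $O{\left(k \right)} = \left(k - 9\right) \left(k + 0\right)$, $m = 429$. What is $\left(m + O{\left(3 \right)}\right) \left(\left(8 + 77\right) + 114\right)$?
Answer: $81789$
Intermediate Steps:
$O{\left(k \right)} = k \left(-9 + k\right)$ ($O{\left(k \right)} = \left(-9 + k\right) k = k \left(-9 + k\right)$)
$\left(m + O{\left(3 \right)}\right) \left(\left(8 + 77\right) + 114\right) = \left(429 + 3 \left(-9 + 3\right)\right) \left(\left(8 + 77\right) + 114\right) = \left(429 + 3 \left(-6\right)\right) \left(85 + 114\right) = \left(429 - 18\right) 199 = 411 \cdot 199 = 81789$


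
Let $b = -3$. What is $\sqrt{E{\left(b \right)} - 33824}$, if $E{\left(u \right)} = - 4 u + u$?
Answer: $i \sqrt{33815} \approx 183.89 i$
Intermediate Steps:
$E{\left(u \right)} = - 3 u$
$\sqrt{E{\left(b \right)} - 33824} = \sqrt{\left(-3\right) \left(-3\right) - 33824} = \sqrt{9 - 33824} = \sqrt{-33815} = i \sqrt{33815}$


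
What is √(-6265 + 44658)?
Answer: √38393 ≈ 195.94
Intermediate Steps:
√(-6265 + 44658) = √38393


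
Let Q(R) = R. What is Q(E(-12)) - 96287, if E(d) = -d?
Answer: -96275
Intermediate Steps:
Q(E(-12)) - 96287 = -1*(-12) - 96287 = 12 - 96287 = -96275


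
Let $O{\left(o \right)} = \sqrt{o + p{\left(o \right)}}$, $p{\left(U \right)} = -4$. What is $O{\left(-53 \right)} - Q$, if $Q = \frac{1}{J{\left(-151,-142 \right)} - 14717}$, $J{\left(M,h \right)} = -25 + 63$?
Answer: $\frac{1}{14679} + i \sqrt{57} \approx 6.8125 \cdot 10^{-5} + 7.5498 i$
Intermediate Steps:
$J{\left(M,h \right)} = 38$
$O{\left(o \right)} = \sqrt{-4 + o}$ ($O{\left(o \right)} = \sqrt{o - 4} = \sqrt{-4 + o}$)
$Q = - \frac{1}{14679}$ ($Q = \frac{1}{38 - 14717} = \frac{1}{-14679} = - \frac{1}{14679} \approx -6.8125 \cdot 10^{-5}$)
$O{\left(-53 \right)} - Q = \sqrt{-4 - 53} - - \frac{1}{14679} = \sqrt{-57} + \frac{1}{14679} = i \sqrt{57} + \frac{1}{14679} = \frac{1}{14679} + i \sqrt{57}$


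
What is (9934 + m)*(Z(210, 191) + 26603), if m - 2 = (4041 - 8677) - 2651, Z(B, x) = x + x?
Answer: 71483265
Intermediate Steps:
Z(B, x) = 2*x
m = -7285 (m = 2 + ((4041 - 8677) - 2651) = 2 + (-4636 - 2651) = 2 - 7287 = -7285)
(9934 + m)*(Z(210, 191) + 26603) = (9934 - 7285)*(2*191 + 26603) = 2649*(382 + 26603) = 2649*26985 = 71483265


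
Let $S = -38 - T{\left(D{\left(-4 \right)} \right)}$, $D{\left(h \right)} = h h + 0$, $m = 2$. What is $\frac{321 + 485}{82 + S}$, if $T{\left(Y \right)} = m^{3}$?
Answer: $\frac{403}{18} \approx 22.389$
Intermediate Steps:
$D{\left(h \right)} = h^{2}$ ($D{\left(h \right)} = h^{2} + 0 = h^{2}$)
$T{\left(Y \right)} = 8$ ($T{\left(Y \right)} = 2^{3} = 8$)
$S = -46$ ($S = -38 - 8 = -46$)
$\frac{321 + 485}{82 + S} = \frac{321 + 485}{82 - 46} = \frac{806}{36} = 806 \cdot \frac{1}{36} = \frac{403}{18}$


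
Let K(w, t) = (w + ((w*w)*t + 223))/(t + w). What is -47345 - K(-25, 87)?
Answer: -2989963/62 ≈ -48225.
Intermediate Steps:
K(w, t) = (223 + w + t*w²)/(t + w) (K(w, t) = (w + (w²*t + 223))/(t + w) = (w + (t*w² + 223))/(t + w) = (w + (223 + t*w²))/(t + w) = (223 + w + t*w²)/(t + w))
-47345 - K(-25, 87) = -47345 - (223 - 25 + 87*(-25)²)/(87 - 25) = -47345 - (223 - 25 + 87*625)/62 = -47345 - (223 - 25 + 54375)/62 = -47345 - 54573/62 = -2989963/62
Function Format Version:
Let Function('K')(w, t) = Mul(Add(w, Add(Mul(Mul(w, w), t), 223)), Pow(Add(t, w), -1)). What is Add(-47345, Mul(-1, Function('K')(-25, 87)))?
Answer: Rational(-2989963, 62) ≈ -48225.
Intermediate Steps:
Function('K')(w, t) = Mul(Pow(Add(t, w), -1), Add(223, w, Mul(t, Pow(w, 2)))) (Function('K')(w, t) = Mul(Add(w, Add(Mul(Pow(w, 2), t), 223)), Pow(Add(t, w), -1)) = Mul(Add(w, Add(Mul(t, Pow(w, 2)), 223)), Pow(Add(t, w), -1)) = Mul(Add(w, Add(223, Mul(t, Pow(w, 2)))), Pow(Add(t, w), -1)) = Mul(Add(223, w, Mul(t, Pow(w, 2))), Pow(Add(t, w), -1)) = Mul(Pow(Add(t, w), -1), Add(223, w, Mul(t, Pow(w, 2)))))
Add(-47345, Mul(-1, Function('K')(-25, 87))) = Add(-47345, Mul(-1, Mul(Pow(Add(87, -25), -1), Add(223, -25, Mul(87, Pow(-25, 2)))))) = Add(-47345, Mul(-1, Mul(Pow(62, -1), Add(223, -25, Mul(87, 625))))) = Add(-47345, Mul(-1, Mul(Rational(1, 62), Add(223, -25, 54375)))) = Add(-47345, Mul(-1, Mul(Rational(1, 62), 54573))) = Add(-47345, Mul(-1, Rational(54573, 62))) = Add(-47345, Rational(-54573, 62)) = Rational(-2989963, 62)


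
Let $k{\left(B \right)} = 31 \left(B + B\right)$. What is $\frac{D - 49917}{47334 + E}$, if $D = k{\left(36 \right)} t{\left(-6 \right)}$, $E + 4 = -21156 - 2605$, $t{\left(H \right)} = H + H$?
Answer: $- \frac{2073}{637} \approx -3.2543$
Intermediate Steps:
$t{\left(H \right)} = 2 H$
$E = -23765$ ($E = -4 - 23761 = -23765$)
$k{\left(B \right)} = 62 B$ ($k{\left(B \right)} = 31 \cdot 2 B = 62 B$)
$D = -26784$ ($D = 62 \cdot 36 \cdot 2 \left(-6\right) = 2232 \left(-12\right) = -26784$)
$\frac{D - 49917}{47334 + E} = \frac{-26784 - 49917}{47334 - 23765} = - \frac{76701}{23569} = \left(-76701\right) \frac{1}{23569} = - \frac{2073}{637}$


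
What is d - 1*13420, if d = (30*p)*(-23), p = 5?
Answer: -16870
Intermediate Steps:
d = -3450 (d = (30*5)*(-23) = 150*(-23) = -3450)
d - 1*13420 = -3450 - 1*13420 = -3450 - 13420 = -16870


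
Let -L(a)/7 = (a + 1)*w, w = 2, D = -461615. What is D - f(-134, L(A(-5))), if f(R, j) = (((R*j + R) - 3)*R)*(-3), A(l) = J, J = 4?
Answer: -4177301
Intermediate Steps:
A(l) = 4
L(a) = -14 - 14*a (L(a) = -7*(a + 1)*2 = -7*(1 + a)*2 = -7*(2 + 2*a) = -14 - 14*a)
f(R, j) = -3*R*(-3 + R + R*j) (f(R, j) = (((R + R*j) - 3)*R)*(-3) = ((-3 + R + R*j)*R)*(-3) = (R*(-3 + R + R*j))*(-3) = -3*R*(-3 + R + R*j))
D - f(-134, L(A(-5))) = -461615 - 3*(-134)*(3 - 1*(-134) - 1*(-134)*(-14 - 14*4)) = -461615 - 3*(-134)*(3 + 134 - 1*(-134)*(-14 - 56)) = -461615 - 3*(-134)*(3 + 134 - 1*(-134)*(-70)) = -461615 - 3*(-134)*(3 + 134 - 9380) = -461615 - 3*(-134)*(-9243) = -461615 - 1*3715686 = -461615 - 3715686 = -4177301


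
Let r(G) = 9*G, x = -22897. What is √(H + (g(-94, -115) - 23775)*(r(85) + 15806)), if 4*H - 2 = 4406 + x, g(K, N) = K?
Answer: I*√1582151285/2 ≈ 19888.0*I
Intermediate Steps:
H = -18489/4 (H = ½ + (4406 - 22897)/4 = ½ + (¼)*(-18491) = ½ - 18491/4 = -18489/4 ≈ -4622.3)
√(H + (g(-94, -115) - 23775)*(r(85) + 15806)) = √(-18489/4 + (-94 - 23775)*(9*85 + 15806)) = √(-18489/4 - 23869*(765 + 15806)) = √(-18489/4 - 23869*16571) = √(-18489/4 - 395533199) = √(-1582151285/4) = I*√1582151285/2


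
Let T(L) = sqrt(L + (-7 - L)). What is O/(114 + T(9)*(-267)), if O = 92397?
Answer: 1170362/56891 + 2741111*I*sqrt(7)/56891 ≈ 20.572 + 127.48*I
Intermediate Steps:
T(L) = I*sqrt(7) (T(L) = sqrt(-7) = I*sqrt(7))
O/(114 + T(9)*(-267)) = 92397/(114 + (I*sqrt(7))*(-267)) = 92397/(114 - 267*I*sqrt(7))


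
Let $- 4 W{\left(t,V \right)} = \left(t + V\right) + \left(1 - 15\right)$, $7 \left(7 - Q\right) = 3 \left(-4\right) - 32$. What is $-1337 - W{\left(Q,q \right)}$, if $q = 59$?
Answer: $- \frac{9257}{7} \approx -1322.4$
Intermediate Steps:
$Q = \frac{93}{7}$ ($Q = 7 - \frac{3 \left(-4\right) - 32}{7} = 7 - \frac{-12 - 32}{7} = 7 - - \frac{44}{7} = 7 + \frac{44}{7} = \frac{93}{7} \approx 13.286$)
$W{\left(t,V \right)} = \frac{7}{2} - \frac{V}{4} - \frac{t}{4}$ ($W{\left(t,V \right)} = - \frac{\left(t + V\right) + \left(1 - 15\right)}{4} = - \frac{\left(V + t\right) + \left(1 - 15\right)}{4} = - \frac{\left(V + t\right) - 14}{4} = - \frac{-14 + V + t}{4} = \frac{7}{2} - \frac{V}{4} - \frac{t}{4}$)
$-1337 - W{\left(Q,q \right)} = -1337 - \left(\frac{7}{2} - \frac{59}{4} - \frac{93}{28}\right) = -1337 - - \frac{102}{7} = -1337 + \frac{102}{7} = - \frac{9257}{7}$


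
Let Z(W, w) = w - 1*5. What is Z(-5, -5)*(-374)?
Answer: 3740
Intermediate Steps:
Z(W, w) = -5 + w (Z(W, w) = w - 5 = -5 + w)
Z(-5, -5)*(-374) = (-5 - 5)*(-374) = -10*(-374) = 3740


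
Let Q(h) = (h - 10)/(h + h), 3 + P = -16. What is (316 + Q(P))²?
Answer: 144889369/1444 ≈ 1.0034e+5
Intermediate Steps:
P = -19 (P = -3 - 16 = -19)
Q(h) = (-10 + h)/(2*h) (Q(h) = (-10 + h)/((2*h)) = (-10 + h)*(1/(2*h)) = (-10 + h)/(2*h))
(316 + Q(P))² = (316 + (½)*(-10 - 19)/(-19))² = (316 + (½)*(-1/19)*(-29))² = (316 + 29/38)² = (12037/38)² = 144889369/1444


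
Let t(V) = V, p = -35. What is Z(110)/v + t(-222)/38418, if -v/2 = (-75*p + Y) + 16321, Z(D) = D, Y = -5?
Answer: -1052982/121279223 ≈ -0.0086823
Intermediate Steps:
v = -37882 (v = -2*((-75*(-35) - 5) + 16321) = -2*((2625 - 5) + 16321) = -2*(2620 + 16321) = -2*18941 = -37882)
Z(110)/v + t(-222)/38418 = 110/(-37882) - 222/38418 = 110*(-1/37882) - 222*1/38418 = -55/18941 - 37/6403 = -1052982/121279223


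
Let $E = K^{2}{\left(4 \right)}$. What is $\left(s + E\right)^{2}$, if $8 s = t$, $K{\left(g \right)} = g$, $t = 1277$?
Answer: $\frac{1974025}{64} \approx 30844.0$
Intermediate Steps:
$s = \frac{1277}{8}$ ($s = \frac{1}{8} \cdot 1277 = \frac{1277}{8} \approx 159.63$)
$E = 16$ ($E = 4^{2} = 16$)
$\left(s + E\right)^{2} = \left(\frac{1277}{8} + 16\right)^{2} = \left(\frac{1405}{8}\right)^{2} = \frac{1974025}{64}$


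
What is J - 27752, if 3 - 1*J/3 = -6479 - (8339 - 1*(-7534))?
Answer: 39313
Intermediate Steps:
J = 67065 (J = 9 - 3*(-6479 - (8339 - 1*(-7534))) = 9 - 3*(-6479 - (8339 + 7534)) = 9 - 3*(-6479 - 1*15873) = 9 - 3*(-6479 - 15873) = 9 - 3*(-22352) = 9 + 67056 = 67065)
J - 27752 = 67065 - 27752 = 39313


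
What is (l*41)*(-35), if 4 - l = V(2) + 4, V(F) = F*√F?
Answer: 2870*√2 ≈ 4058.8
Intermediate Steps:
V(F) = F^(3/2)
l = -2*√2 (l = 4 - (2^(3/2) + 4) = 4 - (2*√2 + 4) = 4 - (4 + 2*√2) = 4 + (-4 - 2*√2) = -2*√2 ≈ -2.8284)
(l*41)*(-35) = (-2*√2*41)*(-35) = -82*√2*(-35) = 2870*√2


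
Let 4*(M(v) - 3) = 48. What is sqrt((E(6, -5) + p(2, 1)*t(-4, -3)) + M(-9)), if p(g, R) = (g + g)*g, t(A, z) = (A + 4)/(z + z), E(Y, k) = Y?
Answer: sqrt(21) ≈ 4.5826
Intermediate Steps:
t(A, z) = (4 + A)/(2*z) (t(A, z) = (4 + A)/((2*z)) = (4 + A)*(1/(2*z)) = (4 + A)/(2*z))
p(g, R) = 2*g**2 (p(g, R) = (2*g)*g = 2*g**2)
M(v) = 15 (M(v) = 3 + (1/4)*48 = 3 + 12 = 15)
sqrt((E(6, -5) + p(2, 1)*t(-4, -3)) + M(-9)) = sqrt((6 + (2*2**2)*((1/2)*(4 - 4)/(-3))) + 15) = sqrt((6 + (2*4)*((1/2)*(-1/3)*0)) + 15) = sqrt((6 + 8*0) + 15) = sqrt((6 + 0) + 15) = sqrt(6 + 15) = sqrt(21)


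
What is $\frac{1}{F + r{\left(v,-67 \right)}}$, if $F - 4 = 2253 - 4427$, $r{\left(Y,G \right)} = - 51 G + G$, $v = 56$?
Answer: $\frac{1}{1180} \approx 0.00084746$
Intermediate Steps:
$r{\left(Y,G \right)} = - 50 G$
$F = -2170$ ($F = 4 + \left(2253 - 4427\right) = 4 - 2174 = -2170$)
$\frac{1}{F + r{\left(v,-67 \right)}} = \frac{1}{-2170 - -3350} = \frac{1}{-2170 + 3350} = \frac{1}{1180}$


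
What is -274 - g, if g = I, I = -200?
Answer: -74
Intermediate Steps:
g = -200
-274 - g = -274 - 1*(-200) = -274 + 200 = -74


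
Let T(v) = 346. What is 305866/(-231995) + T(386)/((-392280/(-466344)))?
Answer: 62189289464/151678331 ≈ 410.01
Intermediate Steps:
305866/(-231995) + T(386)/((-392280/(-466344))) = 305866/(-231995) + 346/((-392280/(-466344))) = 305866*(-1/231995) + 346/((-392280*(-1/466344))) = -305866/231995 + 346/(16345/19431) = -305866/231995 + 346*(19431/16345) = -305866/231995 + 6723126/16345 = 62189289464/151678331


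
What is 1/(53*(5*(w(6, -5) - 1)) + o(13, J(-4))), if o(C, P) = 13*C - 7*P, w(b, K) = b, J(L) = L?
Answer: 1/1522 ≈ 0.00065703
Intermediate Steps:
o(C, P) = -7*P + 13*C
1/(53*(5*(w(6, -5) - 1)) + o(13, J(-4))) = 1/(53*(5*(6 - 1)) + (-7*(-4) + 13*13)) = 1/(53*(5*5) + (28 + 169)) = 1/(53*25 + 197) = 1/(1325 + 197) = 1/1522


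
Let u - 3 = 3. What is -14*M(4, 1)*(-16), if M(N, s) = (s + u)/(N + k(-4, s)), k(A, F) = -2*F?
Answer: 784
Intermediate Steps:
u = 6 (u = 3 + 3 = 6)
M(N, s) = (6 + s)/(N - 2*s) (M(N, s) = (s + 6)/(N - 2*s) = (6 + s)/(N - 2*s))
-14*M(4, 1)*(-16) = -14*(6 + 1)/(4 - 2*1)*(-16) = -14*7/(4 - 2)*(-16) = -14*7/2*(-16) = -49*(-16) = 784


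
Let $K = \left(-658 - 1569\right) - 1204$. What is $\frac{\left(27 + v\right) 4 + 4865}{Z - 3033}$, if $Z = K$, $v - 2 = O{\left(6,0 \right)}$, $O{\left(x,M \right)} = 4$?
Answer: $- \frac{4997}{6464} \approx -0.77305$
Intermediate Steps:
$v = 6$ ($v = 2 + 4 = 6$)
$K = -3431$ ($K = -2227 - 1204 = -3431$)
$Z = -3431$
$\frac{\left(27 + v\right) 4 + 4865}{Z - 3033} = \frac{\left(27 + 6\right) 4 + 4865}{-3431 - 3033} = \frac{33 \cdot 4 + 4865}{-6464} = \left(132 + 4865\right) \left(- \frac{1}{6464}\right) = 4997 \left(- \frac{1}{6464}\right) = - \frac{4997}{6464}$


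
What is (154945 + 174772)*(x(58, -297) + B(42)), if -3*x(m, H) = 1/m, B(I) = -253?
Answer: -14515131491/174 ≈ -8.3420e+7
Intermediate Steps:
x(m, H) = -1/(3*m)
(154945 + 174772)*(x(58, -297) + B(42)) = (154945 + 174772)*(-⅓/58 - 253) = 329717*(-⅓*1/58 - 253) = 329717*(-1/174 - 253) = 329717*(-44023/174) = -14515131491/174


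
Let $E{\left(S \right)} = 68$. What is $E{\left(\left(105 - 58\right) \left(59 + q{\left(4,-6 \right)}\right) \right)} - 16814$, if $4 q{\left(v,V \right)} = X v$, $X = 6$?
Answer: $-16746$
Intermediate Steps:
$q{\left(v,V \right)} = \frac{3 v}{2}$ ($q{\left(v,V \right)} = \frac{6 v}{4} = \frac{3 v}{2}$)
$E{\left(\left(105 - 58\right) \left(59 + q{\left(4,-6 \right)}\right) \right)} - 16814 = 68 - 16814 = -16746$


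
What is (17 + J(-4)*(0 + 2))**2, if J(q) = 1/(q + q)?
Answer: 4489/16 ≈ 280.56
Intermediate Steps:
J(q) = 1/(2*q)
(17 + J(-4)*(0 + 2))**2 = (17 + ((1/2)/(-4))*(0 + 2))**2 = (17 + ((1/2)*(-1/4))*2)**2 = (17 - 1/8*2)**2 = (17 - 1/4)**2 = (67/4)**2 = 4489/16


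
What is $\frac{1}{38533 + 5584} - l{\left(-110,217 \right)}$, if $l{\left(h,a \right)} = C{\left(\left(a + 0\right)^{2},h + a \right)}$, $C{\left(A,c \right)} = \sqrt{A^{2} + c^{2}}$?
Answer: $\frac{1}{44117} - \sqrt{2217385370} \approx -47089.0$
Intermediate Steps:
$l{\left(h,a \right)} = \sqrt{a^{4} + \left(a + h\right)^{2}}$ ($l{\left(h,a \right)} = \sqrt{\left(\left(a + 0\right)^{2}\right)^{2} + \left(h + a\right)^{2}} = \sqrt{\left(a^{2}\right)^{2} + \left(a + h\right)^{2}} = \sqrt{a^{4} + \left(a + h\right)^{2}}$)
$\frac{1}{38533 + 5584} - l{\left(-110,217 \right)} = \frac{1}{38533 + 5584} - \sqrt{217^{4} + \left(217 - 110\right)^{2}} = \frac{1}{44117} - \sqrt{2217373921 + 107^{2}} = \frac{1}{44117} - \sqrt{2217373921 + 11449} = \frac{1}{44117} - \sqrt{2217385370}$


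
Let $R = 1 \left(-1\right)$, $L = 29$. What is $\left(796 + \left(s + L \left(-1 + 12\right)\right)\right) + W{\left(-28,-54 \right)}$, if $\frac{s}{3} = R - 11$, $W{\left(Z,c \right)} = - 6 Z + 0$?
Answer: $1247$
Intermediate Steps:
$W{\left(Z,c \right)} = - 6 Z$
$R = -1$
$s = -36$ ($s = 3 \left(-1 - 11\right) = 3 \left(-12\right) = -36$)
$\left(796 + \left(s + L \left(-1 + 12\right)\right)\right) + W{\left(-28,-54 \right)} = \left(796 - \left(36 - 29 \left(-1 + 12\right)\right)\right) - -168 = \left(796 + \left(-36 + 29 \cdot 11\right)\right) + 168 = \left(796 + \left(-36 + 319\right)\right) + 168 = \left(796 + 283\right) + 168 = 1079 + 168 = 1247$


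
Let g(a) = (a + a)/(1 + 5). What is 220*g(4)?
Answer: 880/3 ≈ 293.33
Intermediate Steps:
g(a) = a/3 (g(a) = (2*a)/6 = (2*a)*(1/6) = a/3)
220*g(4) = 220*((1/3)*4) = 220*(4/3) = 880/3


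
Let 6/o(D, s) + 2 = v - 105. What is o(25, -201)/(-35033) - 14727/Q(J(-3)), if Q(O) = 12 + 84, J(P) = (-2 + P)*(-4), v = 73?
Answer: -2923608853/19057952 ≈ -153.41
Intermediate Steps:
J(P) = 8 - 4*P
o(D, s) = -3/17 (o(D, s) = 6/(-2 + (73 - 105)) = 6/(-2 - 32) = 6/(-34) = 6*(-1/34) = -3/17)
Q(O) = 96
o(25, -201)/(-35033) - 14727/Q(J(-3)) = -3/17/(-35033) - 14727/96 = -3/17*(-1/35033) - 14727*1/96 = 3/595561 - 4909/32 = -2923608853/19057952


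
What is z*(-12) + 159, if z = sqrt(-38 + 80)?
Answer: 159 - 12*sqrt(42) ≈ 81.231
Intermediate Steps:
z = sqrt(42) ≈ 6.4807
z*(-12) + 159 = sqrt(42)*(-12) + 159 = -12*sqrt(42) + 159 = 159 - 12*sqrt(42)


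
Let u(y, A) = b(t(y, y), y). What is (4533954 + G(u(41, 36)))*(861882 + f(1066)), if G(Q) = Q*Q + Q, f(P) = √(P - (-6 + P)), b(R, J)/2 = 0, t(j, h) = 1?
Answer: 3907733341428 + 4533954*√6 ≈ 3.9077e+12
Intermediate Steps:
b(R, J) = 0 (b(R, J) = 2*0 = 0)
f(P) = √6 (f(P) = √(P + (6 - P)) = √6)
u(y, A) = 0
G(Q) = Q + Q² (G(Q) = Q² + Q = Q + Q²)
(4533954 + G(u(41, 36)))*(861882 + f(1066)) = (4533954 + 0*(1 + 0))*(861882 + √6) = (4533954 + 0*1)*(861882 + √6) = (4533954 + 0)*(861882 + √6) = 4533954*(861882 + √6) = 3907733341428 + 4533954*√6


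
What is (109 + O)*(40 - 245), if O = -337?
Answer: 46740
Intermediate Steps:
(109 + O)*(40 - 245) = (109 - 337)*(40 - 245) = -228*(-205) = 46740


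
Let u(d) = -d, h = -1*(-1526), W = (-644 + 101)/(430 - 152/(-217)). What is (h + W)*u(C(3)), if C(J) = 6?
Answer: -142505181/15577 ≈ -9148.4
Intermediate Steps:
W = -39277/31154 (W = -543/(430 - 152*(-1/217)) = -543/(430 + 152/217) = -543/93462/217 = -543*217/93462 = -39277/31154 ≈ -1.2607)
h = 1526
(h + W)*u(C(3)) = (1526 - 39277/31154)*(-1*6) = (47501727/31154)*(-6) = -142505181/15577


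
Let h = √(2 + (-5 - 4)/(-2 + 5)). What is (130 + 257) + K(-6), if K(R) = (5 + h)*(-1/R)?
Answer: 2327/6 + I/6 ≈ 387.83 + 0.16667*I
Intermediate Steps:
h = I (h = √(2 - 9/3) = √(2 - 9*⅓) = √(2 - 3) = √(-1) = I ≈ 1.0*I)
K(R) = -(5 + I)/R (K(R) = (5 + I)*(-1/R) = -(5 + I)/R)
(130 + 257) + K(-6) = (130 + 257) + (-5 - I)/(-6) = 387 - (-5 - I)/6 = 387 + (⅚ + I/6) = 2327/6 + I/6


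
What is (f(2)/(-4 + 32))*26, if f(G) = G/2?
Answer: 13/14 ≈ 0.92857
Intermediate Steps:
f(G) = G/2 (f(G) = G*(½) = G/2)
(f(2)/(-4 + 32))*26 = (((½)*2)/(-4 + 32))*26 = (1/28)*26 = 13/14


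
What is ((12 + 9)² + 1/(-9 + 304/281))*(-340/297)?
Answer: -66704192/132165 ≈ -504.70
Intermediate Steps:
((12 + 9)² + 1/(-9 + 304/281))*(-340/297) = (21² + 1/(-9 + 304*(1/281)))*(-340*1/297) = (441 + 1/(-9 + 304/281))*(-340/297) = (441 + 1/(-2225/281))*(-340/297) = (441 - 281/2225)*(-340/297) = (980944/2225)*(-340/297) = -66704192/132165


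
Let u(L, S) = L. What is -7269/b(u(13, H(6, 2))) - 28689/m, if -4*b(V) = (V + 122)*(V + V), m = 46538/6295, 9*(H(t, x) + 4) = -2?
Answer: -105423871027/27224730 ≈ -3872.4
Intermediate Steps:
H(t, x) = -38/9 (H(t, x) = -4 + (⅑)*(-2) = -4 - 2/9 = -38/9)
m = 46538/6295 (m = 46538*(1/6295) = 46538/6295 ≈ 7.3929)
b(V) = -V*(122 + V)/2 (b(V) = -(V + 122)*(V + V)/4 = -(122 + V)*2*V/4 = -V*(122 + V)/2)
-7269/b(u(13, H(6, 2))) - 28689/m = -7269*(-2/(13*(122 + 13))) - 28689/46538/6295 = -7269/((-½*13*135)) - 28689*6295/46538 = -7269/(-1755/2) - 180597255/46538 = -7269*(-2/1755) - 180597255/46538 = 4846/585 - 180597255/46538 = -105423871027/27224730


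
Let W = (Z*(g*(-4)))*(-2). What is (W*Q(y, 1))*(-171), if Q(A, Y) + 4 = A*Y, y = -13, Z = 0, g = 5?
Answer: 0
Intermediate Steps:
Q(A, Y) = -4 + A*Y
W = 0 (W = (0*(5*(-4)))*(-2) = (0*(-20))*(-2) = 0*(-2) = 0)
(W*Q(y, 1))*(-171) = (0*(-4 - 13*1))*(-171) = (0*(-4 - 13))*(-171) = (0*(-17))*(-171) = 0*(-171) = 0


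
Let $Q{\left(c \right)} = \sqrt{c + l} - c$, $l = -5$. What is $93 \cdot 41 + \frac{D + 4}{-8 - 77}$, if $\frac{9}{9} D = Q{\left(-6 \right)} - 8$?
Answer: $\frac{324103}{85} - \frac{i \sqrt{11}}{85} \approx 3813.0 - 0.039019 i$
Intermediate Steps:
$Q{\left(c \right)} = \sqrt{-5 + c} - c$ ($Q{\left(c \right)} = \sqrt{c - 5} - c = \sqrt{-5 + c} - c$)
$D = -2 + i \sqrt{11}$ ($D = \left(\sqrt{-5 - 6} - -6\right) - 8 = \left(\sqrt{-11} + 6\right) - 8 = \left(i \sqrt{11} + 6\right) - 8 = \left(6 + i \sqrt{11}\right) - 8 = -2 + i \sqrt{11} \approx -2.0 + 3.3166 i$)
$93 \cdot 41 + \frac{D + 4}{-8 - 77} = 93 \cdot 41 + \frac{\left(-2 + i \sqrt{11}\right) + 4}{-8 - 77} = 3813 + \frac{2 + i \sqrt{11}}{-85} = 3813 + \left(2 + i \sqrt{11}\right) \left(- \frac{1}{85}\right) = 3813 - \left(\frac{2}{85} + \frac{i \sqrt{11}}{85}\right) = \frac{324103}{85} - \frac{i \sqrt{11}}{85}$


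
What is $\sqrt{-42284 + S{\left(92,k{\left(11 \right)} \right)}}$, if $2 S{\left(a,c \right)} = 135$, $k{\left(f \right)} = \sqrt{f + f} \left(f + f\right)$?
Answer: $\frac{i \sqrt{168866}}{2} \approx 205.47 i$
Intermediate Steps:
$k{\left(f \right)} = 2 \sqrt{2} f^{\frac{3}{2}}$ ($k{\left(f \right)} = \sqrt{2 f} 2 f = \sqrt{2} \sqrt{f} 2 f = 2 \sqrt{2} f^{\frac{3}{2}}$)
$S{\left(a,c \right)} = \frac{135}{2}$ ($S{\left(a,c \right)} = \frac{1}{2} \cdot 135 = \frac{135}{2}$)
$\sqrt{-42284 + S{\left(92,k{\left(11 \right)} \right)}} = \sqrt{-42284 + \frac{135}{2}} = \sqrt{- \frac{84433}{2}} = \frac{i \sqrt{168866}}{2}$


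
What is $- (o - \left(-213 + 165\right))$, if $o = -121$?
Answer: $73$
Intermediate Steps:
$- (o - \left(-213 + 165\right)) = - (-121 - \left(-213 + 165\right)) = - (-121 - -48) = - (-121 + 48) = \left(-1\right) \left(-73\right) = 73$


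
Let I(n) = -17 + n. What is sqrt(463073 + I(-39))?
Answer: sqrt(463017) ≈ 680.45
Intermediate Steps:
sqrt(463073 + I(-39)) = sqrt(463073 + (-17 - 39)) = sqrt(463073 - 56) = sqrt(463017)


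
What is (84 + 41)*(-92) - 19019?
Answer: -30519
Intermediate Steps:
(84 + 41)*(-92) - 19019 = 125*(-92) - 19019 = -11500 - 19019 = -30519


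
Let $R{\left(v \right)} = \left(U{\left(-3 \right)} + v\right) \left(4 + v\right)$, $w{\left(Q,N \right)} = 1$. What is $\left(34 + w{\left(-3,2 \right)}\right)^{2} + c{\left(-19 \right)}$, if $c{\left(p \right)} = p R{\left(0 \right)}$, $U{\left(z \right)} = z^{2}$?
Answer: $541$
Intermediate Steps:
$R{\left(v \right)} = \left(4 + v\right) \left(9 + v\right)$ ($R{\left(v \right)} = \left(\left(-3\right)^{2} + v\right) \left(4 + v\right) = \left(9 + v\right) \left(4 + v\right) = \left(4 + v\right) \left(9 + v\right)$)
$c{\left(p \right)} = 36 p$ ($c{\left(p \right)} = p \left(36 + 0^{2} + 13 \cdot 0\right) = p \left(36 + 0 + 0\right) = p 36 = 36 p$)
$\left(34 + w{\left(-3,2 \right)}\right)^{2} + c{\left(-19 \right)} = \left(34 + 1\right)^{2} + 36 \left(-19\right) = 35^{2} - 684 = 1225 - 684 = 541$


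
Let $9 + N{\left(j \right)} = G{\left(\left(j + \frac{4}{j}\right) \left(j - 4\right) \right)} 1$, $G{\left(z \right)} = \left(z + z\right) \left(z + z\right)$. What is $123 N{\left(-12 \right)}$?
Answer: $\frac{57472775}{3} \approx 1.9158 \cdot 10^{7}$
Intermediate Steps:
$G{\left(z \right)} = 4 z^{2}$ ($G{\left(z \right)} = 2 z 2 z = 4 z^{2}$)
$N{\left(j \right)} = -9 + 4 \left(-4 + j\right)^{2} \left(j + \frac{4}{j}\right)^{2}$ ($N{\left(j \right)} = -9 + 4 \left(\left(j + \frac{4}{j}\right) \left(j - 4\right)\right)^{2} \cdot 1 = -9 + 4 \left(\left(j + \frac{4}{j}\right) \left(-4 + j\right)\right)^{2} \cdot 1 = -9 + 4 \left(\left(-4 + j\right) \left(j + \frac{4}{j}\right)\right)^{2} \cdot 1 = -9 + 4 \left(-4 + j\right)^{2} \left(j + \frac{4}{j}\right)^{2} \cdot 1 = -9 + 4 \left(-4 + j\right)^{2} \left(j + \frac{4}{j}\right)^{2}$)
$123 N{\left(-12 \right)} = 123 \left(-9 + \frac{4 \left(-16 + \left(-12\right)^{3} - 4 \left(-12\right)^{2} + 4 \left(-12\right)\right)^{2}}{144}\right) = 123 \left(-9 + 4 \cdot \frac{1}{144} \left(-16 - 1728 - 576 - 48\right)^{2}\right) = 123 \left(-9 + 4 \cdot \frac{1}{144} \left(-2368\right)^{2}\right) = 123 \left(-9 + 4 \cdot \frac{1}{144} \cdot 5607424\right) = 123 \left(-9 + \frac{1401856}{9}\right) = 123 \cdot \frac{1401775}{9} = \frac{57472775}{3}$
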